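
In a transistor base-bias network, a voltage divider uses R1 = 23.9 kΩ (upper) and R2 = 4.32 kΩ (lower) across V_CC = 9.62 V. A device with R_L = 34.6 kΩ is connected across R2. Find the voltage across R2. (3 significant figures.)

V_out ≈ 1.33 V

The load sits in parallel with R2, giving an effective lower resistance R2' = R2·R_L/(R2+R_L) = 3.840 kΩ.
Then V_out = V_CC · R2'/(R1 + R2') = 9.62 × 3.840/27.74 = 1.332 V.
(Unloaded it would be 1.47 V; the load pulls it down.)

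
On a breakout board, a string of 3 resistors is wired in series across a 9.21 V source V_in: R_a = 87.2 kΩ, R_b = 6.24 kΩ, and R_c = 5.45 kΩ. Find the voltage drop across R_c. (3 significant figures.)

V ≈ 0.508 V

ΣR = 87.2 + 6.24 + 5.45 = 98.89 kΩ.
By the voltage-divider rule, V = 9.21 × 5.450/98.89 = 0.5076 V.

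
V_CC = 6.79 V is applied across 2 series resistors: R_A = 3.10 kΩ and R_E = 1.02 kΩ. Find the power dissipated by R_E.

P ≈ 2.77 mW

Series current I = V_CC/ΣR = 6.79/4.120 = 1.648 mA.
P = I²R = 2.716 × 1.02 = 2.770 mW.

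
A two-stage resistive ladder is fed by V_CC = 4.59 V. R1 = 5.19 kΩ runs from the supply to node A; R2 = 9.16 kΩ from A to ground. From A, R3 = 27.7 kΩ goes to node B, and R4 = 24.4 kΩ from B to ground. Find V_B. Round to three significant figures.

V_B ≈ 1.29 V

The second stage (R3 + R4 = 52.10 kΩ) loads node A in parallel with R2.
R2 ‖ (R3+R4) = 7.790 kΩ.
V_A = 4.59 × 7.790/(5.19 + 7.790) = 2.755 V.
Stage 2 is unloaded, so V_B = V_A · R4/(R3+R4) = 2.755 × 24.4/52.10 = 1.290 V.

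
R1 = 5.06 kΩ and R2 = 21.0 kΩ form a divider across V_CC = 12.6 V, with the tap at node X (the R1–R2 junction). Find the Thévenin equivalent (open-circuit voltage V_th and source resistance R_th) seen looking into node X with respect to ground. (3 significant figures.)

V_th ≈ 10.2 V, R_th ≈ 4.08 kΩ

V_th is the unloaded tap voltage: V_CC · R2/(R1+R2) = 12.6 × 0.8058 = 10.15 V.
Zeroing V_CC shorts the top of R1 to ground, so R_th = R1 ‖ R2 = 4.078 kΩ.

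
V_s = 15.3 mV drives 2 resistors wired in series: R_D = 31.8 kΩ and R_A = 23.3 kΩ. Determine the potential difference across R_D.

V ≈ 8.83 mV

Series total: ΣR = 31.8 + 23.3 = 55.10 kΩ.
Voltage divider: V = V_s · (31.80 / 55.10) = 15.3 × 0.5771 = 8.830 mV.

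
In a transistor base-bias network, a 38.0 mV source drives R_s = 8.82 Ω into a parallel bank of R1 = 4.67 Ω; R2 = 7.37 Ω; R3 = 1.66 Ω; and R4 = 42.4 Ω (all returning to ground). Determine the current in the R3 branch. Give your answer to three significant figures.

Equivalent of the parallel group: R_p = 1.025 Ω.
V_A by voltage divider: V_A = 38.0 × 1.025/(8.82 + 1.025) = 3.956 mV.
I(R3) = V_A / R3 = 3.956/1.66 = 2.383 mA.
(Equivalently: I_total = 3.860 mA, then current-divider fraction G_k/ΣG = 0.6173.)

I ≈ 2.38 mA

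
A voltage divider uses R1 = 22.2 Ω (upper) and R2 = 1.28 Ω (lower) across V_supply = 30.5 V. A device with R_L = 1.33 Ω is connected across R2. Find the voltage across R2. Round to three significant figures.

First combine the lower leg with the load: R2 ‖ R_L = 0.6523 Ω.
Voltage divider with the loaded lower leg: V_out = 30.5 × 0.6523/(22.2 + 0.6523) = 30.5 × 0.02854 = 0.8705 V.

V_out ≈ 0.871 V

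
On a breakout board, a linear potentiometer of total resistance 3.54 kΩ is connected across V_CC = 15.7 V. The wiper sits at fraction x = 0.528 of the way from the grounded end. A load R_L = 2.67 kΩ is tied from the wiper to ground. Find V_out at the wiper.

V_out ≈ 6.23 V

The pot divides into 1.671 kΩ above the wiper and 1.869 kΩ below.
(x·R_p) ‖ R_L = 1.099 kΩ.
V_out = 15.7 × 1.099/(1.671 + 1.099) = 6.231 V.
(Unloaded: V_out = x·V_CC = 8.29 V.)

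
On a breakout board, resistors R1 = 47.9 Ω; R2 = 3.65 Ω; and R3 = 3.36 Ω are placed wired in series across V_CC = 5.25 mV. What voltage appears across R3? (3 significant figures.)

V ≈ 0.321 mV

Total series resistance ΣR = 47.9 + 3.65 + 3.36 = 54.91 Ω.
Voltage divider: V = V_CC · (3.360 / 54.91) = 5.25 × 0.06119 = 0.3213 mV.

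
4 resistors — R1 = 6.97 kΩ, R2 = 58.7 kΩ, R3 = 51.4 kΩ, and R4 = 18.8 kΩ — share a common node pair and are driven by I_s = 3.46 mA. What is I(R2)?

I ≈ 0.253 mA

ΣG = 1/6.97 + 1/58.7 + 1/51.4 + 1/18.8 = 0.2332.
By the current-divider rule, I = I_s · G_k/ΣG = 3.46 × 0.07307 = 0.2528 mA.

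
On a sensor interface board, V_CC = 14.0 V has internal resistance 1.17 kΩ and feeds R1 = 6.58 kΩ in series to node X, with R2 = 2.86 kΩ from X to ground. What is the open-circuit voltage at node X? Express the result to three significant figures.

V_th ≈ 3.77 V

R1' = 1.17 + 6.58 = 7.750 kΩ (source resistance + R1).
Open-circuit (no load on X): V_th = V_CC · R2/(R1' + R2) = 14.0 × 2.86/(7.750 + 2.86) = 3.774 V.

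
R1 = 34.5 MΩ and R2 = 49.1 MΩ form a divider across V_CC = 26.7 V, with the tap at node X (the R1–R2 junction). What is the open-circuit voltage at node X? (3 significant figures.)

V_th ≈ 15.7 V

With X open, the divider is unloaded: V_th = 26.7 × 49.1/83.60 = 15.68 V.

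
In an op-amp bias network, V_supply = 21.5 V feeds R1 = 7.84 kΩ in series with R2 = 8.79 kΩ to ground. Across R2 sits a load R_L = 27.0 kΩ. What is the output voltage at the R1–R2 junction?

R2 ‖ R_L = (8.79 × 27.0)/(8.79 + 27.0) = 6.631 kΩ.
Then V_out = V_supply · R2'/(R1 + R2') = 21.5 × 6.631/14.47 = 9.852 V.
(Unloaded it would be 11.4 V; the load pulls it down.)

V_out ≈ 9.85 V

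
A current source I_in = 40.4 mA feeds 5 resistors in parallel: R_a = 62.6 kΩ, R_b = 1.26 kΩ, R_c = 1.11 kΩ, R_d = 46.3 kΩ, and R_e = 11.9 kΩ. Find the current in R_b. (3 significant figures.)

I ≈ 17.7 mA

ΣG = 1/62.6 + 1/1.26 + 1/1.11 + 1/46.3 + 1/11.9 = 1.816.
By the current-divider rule, I = I_in · G_k/ΣG = 40.4 × 0.4370 = 17.65 mA.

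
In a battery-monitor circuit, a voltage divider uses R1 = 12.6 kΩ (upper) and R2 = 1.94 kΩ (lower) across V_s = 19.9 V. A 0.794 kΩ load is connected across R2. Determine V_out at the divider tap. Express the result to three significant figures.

First combine the lower leg with the load: R2 ‖ R_L = 0.5634 kΩ.
Then V_out = V_s · R2'/(R1 + R2') = 19.9 × 0.5634/13.16 = 0.8517 V.

V_out ≈ 0.852 V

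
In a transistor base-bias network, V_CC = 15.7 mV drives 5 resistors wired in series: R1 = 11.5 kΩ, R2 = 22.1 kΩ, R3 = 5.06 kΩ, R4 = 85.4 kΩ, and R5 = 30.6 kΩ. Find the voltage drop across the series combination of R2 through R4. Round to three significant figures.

ΣR = 11.5 + 22.1 + 5.06 + 85.4 + 30.6 = 154.7 kΩ.
R_{R2..R4} = 22.1 + 5.06 + 85.4 = 112.6 kΩ.
By the voltage-divider rule, V = 15.7 × 112.6/154.7 = 11.43 mV.

V ≈ 11.4 mV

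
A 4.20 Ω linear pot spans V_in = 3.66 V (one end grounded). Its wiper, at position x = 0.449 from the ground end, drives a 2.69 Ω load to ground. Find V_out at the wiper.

Split the track: R_lower = x·R_p = 1.886 Ω, R_upper = (1−x)·R_p = 2.314 Ω.
Lower segment in parallel with the load: 1.886 ‖ 2.69 = 1.109 Ω.
V_out = 3.66 × 1.109/(2.314 + 1.109) = 1.185 V.

V_out ≈ 1.19 V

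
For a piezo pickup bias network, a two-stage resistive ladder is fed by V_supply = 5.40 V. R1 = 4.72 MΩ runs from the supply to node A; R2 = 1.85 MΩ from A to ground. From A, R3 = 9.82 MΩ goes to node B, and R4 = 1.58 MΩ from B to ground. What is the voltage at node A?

V_A ≈ 1.36 V

The second stage (R3 + R4 = 11.40 MΩ) loads node A in parallel with R2.
Effective lower resistance at A: R2 ‖ 11.40 = 1.592 MΩ.
First divider: V_A = V_supply · 1.592/(4.72 + 1.592) = 1.362 V.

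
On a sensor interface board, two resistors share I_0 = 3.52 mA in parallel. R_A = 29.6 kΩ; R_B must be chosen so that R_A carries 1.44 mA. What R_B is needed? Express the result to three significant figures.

R_B ≈ 20.5 kΩ

In a two-way split, I_A/I_0 = R_B/(R_A + R_B).
1.44/3.52 = R_B/(R_A + R_B) → R_B = R_A · (0.4091)/(1 − 0.4091) = 29.6 × 0.6923 = 20.49 kΩ.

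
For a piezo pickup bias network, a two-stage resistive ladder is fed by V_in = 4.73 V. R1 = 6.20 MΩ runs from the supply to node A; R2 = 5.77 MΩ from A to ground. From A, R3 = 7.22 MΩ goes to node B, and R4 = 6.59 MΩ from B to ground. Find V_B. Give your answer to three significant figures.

V_B ≈ 0.894 V

Node A sees R2 in parallel with the series input of stage 2, R3 + R4 = 13.81 MΩ.
Effective lower resistance at A: R2 ‖ 13.81 = 4.070 MΩ.
First divider: V_A = V_in · 4.070/(6.20 + 4.070) = 1.874 V.
Then the unloaded second divider: V_B = V_A × R4/(R3+R4) = 1.874 × 0.4772 = 0.8944 V.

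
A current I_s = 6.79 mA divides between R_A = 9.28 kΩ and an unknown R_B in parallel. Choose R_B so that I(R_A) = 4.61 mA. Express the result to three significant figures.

The fraction through R_A equals R_B/(R_A+R_B).
4.61/6.79 = R_B/(R_A + R_B) → R_B = R_A · (0.6789)/(1 − 0.6789) = 9.28 × 2.115 = 19.62 kΩ.

R_B ≈ 19.6 kΩ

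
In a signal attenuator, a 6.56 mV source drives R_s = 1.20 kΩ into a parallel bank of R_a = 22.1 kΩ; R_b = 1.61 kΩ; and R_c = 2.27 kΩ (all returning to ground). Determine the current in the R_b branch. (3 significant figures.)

I ≈ 1.75 µA

Combine the parallel branches: R_p = (1/22.1 + 1/1.61 + 1/2.27)⁻¹ = 0.9034 kΩ.
Node voltage V_A = V_supply · R_p/(R_s + R_p) = 6.56 × 0.4295 = 2.818 mV.
Branch current I = V_A/R_b = 2.818/1.61 = 1.750 µA.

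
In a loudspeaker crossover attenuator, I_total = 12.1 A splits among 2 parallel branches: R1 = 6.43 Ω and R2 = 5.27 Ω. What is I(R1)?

Two-branch current divider: I_k = I_total · R_other/(R_1 + R_2).
I(R1) = 12.1 × 5.27/(6.43 + 5.27) = 12.1 × 0.4504 = 5.450 A.

I ≈ 5.45 A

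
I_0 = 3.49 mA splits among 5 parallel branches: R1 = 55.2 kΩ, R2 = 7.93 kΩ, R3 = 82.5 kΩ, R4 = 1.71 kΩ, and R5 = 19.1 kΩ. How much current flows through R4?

I ≈ 2.57 mA

ΣG = 1/55.2 + 1/7.93 + 1/82.5 + 1/1.71 + 1/19.1 = 0.7935.
By the current-divider rule, I = I_0 · G_k/ΣG = 3.49 × 0.7370 = 2.572 mA.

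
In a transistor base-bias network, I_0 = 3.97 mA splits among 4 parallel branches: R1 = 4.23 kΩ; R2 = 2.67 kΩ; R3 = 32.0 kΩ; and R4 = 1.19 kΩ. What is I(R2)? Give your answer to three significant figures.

Total conductance ΣG = 1/4.23 + 1/2.67 + 1/32.0 + 1/1.19 = 1.483 (units of 1/kΩ).
Current divider: I(R2) = I_0 · G_k/ΣG = 3.97 × (0.3745/1.483) = 3.97 × 0.2526 = 1.003 mA.

I ≈ 1.00 mA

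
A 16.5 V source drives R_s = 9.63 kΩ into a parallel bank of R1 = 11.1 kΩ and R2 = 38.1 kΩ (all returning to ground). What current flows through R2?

Combine the parallel branches: R_p = (1/11.1 + 1/38.1)⁻¹ = 8.596 kΩ.
V_A by voltage divider: V_A = 16.5 × 8.596/(9.63 + 8.596) = 7.782 V.
Branch current I = V_A/R2 = 7.782/38.1 = 0.2042 mA.

I ≈ 0.204 mA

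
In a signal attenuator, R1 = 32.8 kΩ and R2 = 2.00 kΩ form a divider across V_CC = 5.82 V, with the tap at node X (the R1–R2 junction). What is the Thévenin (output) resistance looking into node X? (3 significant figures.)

Zeroing V_CC shorts the top of R1 to ground, so R_th = R1 ‖ R2 = 1.885 kΩ.

R_th ≈ 1.89 kΩ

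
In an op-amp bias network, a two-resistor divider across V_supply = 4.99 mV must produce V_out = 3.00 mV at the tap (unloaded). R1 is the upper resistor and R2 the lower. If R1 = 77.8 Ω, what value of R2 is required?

V_out/V_supply = R2/(R1+R2) = 0.6012.
R2 = R1 · 0.6012/(1 − 0.6012) = 117.3 Ω.

R2 ≈ 117 Ω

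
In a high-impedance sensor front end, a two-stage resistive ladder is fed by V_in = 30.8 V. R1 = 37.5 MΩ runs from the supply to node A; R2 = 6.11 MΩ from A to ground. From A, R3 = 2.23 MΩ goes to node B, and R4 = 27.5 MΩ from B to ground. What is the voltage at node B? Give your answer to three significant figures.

V_B ≈ 3.39 V

The second stage (R3 + R4 = 29.73 MΩ) loads node A in parallel with R2.
Effective lower resistance at A: R2 ‖ 29.73 = 5.068 MΩ.
First divider: V_A = V_in · 5.068/(37.5 + 5.068) = 3.667 V.
Stage 2 is unloaded, so V_B = V_A · R4/(R3+R4) = 3.667 × 27.5/29.73 = 3.392 V.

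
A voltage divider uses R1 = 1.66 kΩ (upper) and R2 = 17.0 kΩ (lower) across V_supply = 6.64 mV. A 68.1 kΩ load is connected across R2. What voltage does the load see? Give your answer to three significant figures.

The load sits in parallel with R2, giving an effective lower resistance R2' = R2·R_L/(R2+R_L) = 13.60 kΩ.
Voltage divider with the loaded lower leg: V_out = 6.64 × 13.60/(1.66 + 13.60) = 6.64 × 0.8912 = 5.918 mV.

V_out ≈ 5.92 mV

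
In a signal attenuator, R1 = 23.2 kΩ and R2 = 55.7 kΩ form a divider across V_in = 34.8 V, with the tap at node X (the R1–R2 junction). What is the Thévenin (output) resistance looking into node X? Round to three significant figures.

R_th ≈ 16.4 kΩ

Zeroing V_in shorts the top of R1 to ground, so R_th = R1 ‖ R2 = 16.38 kΩ.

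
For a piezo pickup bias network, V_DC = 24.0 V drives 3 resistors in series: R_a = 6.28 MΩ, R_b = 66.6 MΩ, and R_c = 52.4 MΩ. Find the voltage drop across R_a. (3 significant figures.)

V ≈ 1.20 V

Total series resistance ΣR = 6.28 + 66.6 + 52.4 = 125.3 MΩ.
Voltage divider: V = V_DC · (6.280 / 125.3) = 24.0 × 0.05013 = 1.203 V.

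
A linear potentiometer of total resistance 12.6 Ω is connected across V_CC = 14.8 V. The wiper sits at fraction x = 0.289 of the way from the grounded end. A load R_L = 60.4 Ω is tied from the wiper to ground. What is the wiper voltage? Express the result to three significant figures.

V_out ≈ 4.10 V

Split the track: R_lower = x·R_p = 3.641 Ω, R_upper = (1−x)·R_p = 8.959 Ω.
Lower segment in parallel with the load: 3.641 ‖ 60.4 = 3.434 Ω.
Then V_out = V_CC · 3.434/(8.959 + 3.434) = 4.101 V.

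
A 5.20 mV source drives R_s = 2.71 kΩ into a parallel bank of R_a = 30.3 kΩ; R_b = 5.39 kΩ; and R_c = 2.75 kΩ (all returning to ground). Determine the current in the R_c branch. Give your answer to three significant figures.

I ≈ 0.734 µA

Parallel bank: R_p = 1/(1/30.3 + 1/5.39 + 1/2.75) = 1.718 kΩ.
Node voltage V_A = V_s · R_p/(R_s + R_p) = 5.20 × 0.3879 = 2.017 mV.
I(R_c) = V_A / R_c = 2.017/2.75 = 0.7336 µA.
(Equivalently: I_total = 1.174 µA, then current-divider fraction G_k/ΣG = 0.6246.)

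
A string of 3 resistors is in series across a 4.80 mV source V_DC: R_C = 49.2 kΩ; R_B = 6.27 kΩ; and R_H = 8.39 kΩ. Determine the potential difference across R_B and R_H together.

Total series resistance ΣR = 49.2 + 6.27 + 8.39 = 63.86 kΩ.
R_{R_B..R_H} = 6.27 + 8.39 = 14.66 kΩ.
By the voltage-divider rule, V = 4.80 × 14.66/63.86 = 1.102 mV.

V ≈ 1.10 mV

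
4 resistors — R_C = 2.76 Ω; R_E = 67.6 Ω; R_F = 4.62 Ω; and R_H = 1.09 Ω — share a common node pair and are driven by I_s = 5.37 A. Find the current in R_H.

I ≈ 3.26 A

Conductances: ΣG = 1/2.76 + 1/67.6 + 1/4.62 + 1/1.09 = 1.511 (1/Ω).
By the current-divider rule, I = I_s · G_k/ΣG = 5.37 × 0.6072 = 3.261 A.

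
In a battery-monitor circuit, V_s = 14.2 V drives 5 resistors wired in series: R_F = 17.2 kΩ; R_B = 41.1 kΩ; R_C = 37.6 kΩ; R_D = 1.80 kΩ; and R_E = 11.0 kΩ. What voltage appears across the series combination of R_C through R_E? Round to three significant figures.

ΣR = 17.2 + 41.1 + 37.6 + 1.80 + 11.0 = 108.7 kΩ.
R_{R_C..R_E} = 37.6 + 1.80 + 11.0 = 50.40 kΩ.
By the voltage-divider rule, V = 14.2 × 50.40/108.7 = 6.584 V.

V ≈ 6.58 V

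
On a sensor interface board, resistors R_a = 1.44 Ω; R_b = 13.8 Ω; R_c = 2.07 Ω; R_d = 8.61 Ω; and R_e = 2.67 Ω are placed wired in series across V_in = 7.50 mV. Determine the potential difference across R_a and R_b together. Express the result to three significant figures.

V ≈ 4.00 mV

ΣR = 1.44 + 13.8 + 2.07 + 8.61 + 2.67 = 28.59 Ω.
R_{R_a..R_b} = 1.44 + 13.8 = 15.24 Ω.
Voltage divider: V = V_in · (15.24 / 28.59) = 7.50 × 0.5331 = 3.998 mV.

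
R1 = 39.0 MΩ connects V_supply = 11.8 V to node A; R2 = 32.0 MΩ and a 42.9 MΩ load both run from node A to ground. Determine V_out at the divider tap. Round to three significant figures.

The load sits in parallel with R2, giving an effective lower resistance R2' = R2·R_L/(R2+R_L) = 18.33 MΩ.
Now apply the divider: V_out = 11.8 × 0.3197 = 3.773 V.

V_out ≈ 3.77 V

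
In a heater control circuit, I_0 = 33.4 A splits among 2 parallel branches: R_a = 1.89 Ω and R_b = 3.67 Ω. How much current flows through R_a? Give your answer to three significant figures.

I ≈ 22.0 A

With just two branches, the current splits inversely with resistance.
So I = 33.4 × 3.67/5.560 = 22.05 A.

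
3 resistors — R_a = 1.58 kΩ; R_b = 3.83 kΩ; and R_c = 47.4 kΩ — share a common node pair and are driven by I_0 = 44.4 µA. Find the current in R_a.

Conductances: ΣG = 1/1.58 + 1/3.83 + 1/47.4 = 0.9151 (1/kΩ).
R_a takes the fraction G_k/ΣG = 0.6329/0.9151 = 0.6916, so I = 44.4 × 0.6916 = 30.71 µA.

I ≈ 30.7 µA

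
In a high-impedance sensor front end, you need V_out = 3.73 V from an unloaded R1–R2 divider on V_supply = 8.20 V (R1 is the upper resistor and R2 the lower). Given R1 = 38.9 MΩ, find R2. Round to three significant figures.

The divider ratio is R2/(R1+R2) = 3.73/8.20 = 0.4549.
So R2 = R1 · V_out/(V_supply − V_out) = 38.9 × 3.73/(8.20 − 3.73) = 38.9 × 0.8345 = 32.46 MΩ.

R2 ≈ 32.5 MΩ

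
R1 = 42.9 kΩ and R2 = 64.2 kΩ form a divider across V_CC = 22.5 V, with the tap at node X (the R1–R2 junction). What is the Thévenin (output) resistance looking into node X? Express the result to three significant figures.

R_th ≈ 25.7 kΩ

Looking into X with the source shorted: R_th = R1·R2/(R1+R2) = 42.90 × 64.2/107.1 = 25.72 kΩ.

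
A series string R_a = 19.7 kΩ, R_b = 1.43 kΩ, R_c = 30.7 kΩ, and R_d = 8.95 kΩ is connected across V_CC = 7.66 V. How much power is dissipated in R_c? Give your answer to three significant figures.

ΣR = 60.78 kΩ → I = 7.66/60.78 = 0.1260 mA.
P(R_c) = I²·R_c = (0.1260)² × 30.7 = 0.4876 mW.

P ≈ 0.488 mW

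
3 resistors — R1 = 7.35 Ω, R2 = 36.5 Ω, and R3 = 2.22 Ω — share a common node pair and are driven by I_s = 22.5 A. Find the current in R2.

Total conductance ΣG = 1/7.35 + 1/36.5 + 1/2.22 = 0.6139 (units of 1/Ω).
Current divider: I(R2) = I_s · G_k/ΣG = 22.5 × (0.02740/0.6139) = 22.5 × 0.04463 = 1.004 A.

I ≈ 1.00 A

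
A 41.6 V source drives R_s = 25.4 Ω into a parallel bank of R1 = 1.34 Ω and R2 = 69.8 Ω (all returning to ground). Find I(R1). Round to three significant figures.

Equivalent of the parallel group: R_p = 1.315 Ω.
V_A = 41.6 × 1.315/26.71 = 2.047 V.
Branch current I = V_A/R1 = 2.047/1.34 = 1.528 A.

I ≈ 1.53 A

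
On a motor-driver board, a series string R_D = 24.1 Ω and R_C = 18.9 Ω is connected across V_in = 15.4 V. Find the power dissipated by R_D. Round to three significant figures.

The common current is I = 15.4/43.00 = 0.3581 A.
P = I²R = 0.1283 × 24.1 = 3.091 W.

P ≈ 3.09 W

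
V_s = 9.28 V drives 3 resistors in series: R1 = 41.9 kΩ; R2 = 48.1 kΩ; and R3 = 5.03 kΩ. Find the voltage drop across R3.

V ≈ 0.491 V

Total series resistance ΣR = 41.9 + 48.1 + 5.03 = 95.03 kΩ.
Voltage divider: V = V_s · (5.030 / 95.03) = 9.28 × 0.05293 = 0.4912 V.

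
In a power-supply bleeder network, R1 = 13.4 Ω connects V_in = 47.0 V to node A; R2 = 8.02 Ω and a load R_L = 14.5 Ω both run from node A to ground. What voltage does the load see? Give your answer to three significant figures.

V_out ≈ 13.1 V

First combine the lower leg with the load: R2 ‖ R_L = 5.164 Ω.
Then V_out = V_in · R2'/(R1 + R2') = 47.0 × 5.164/18.56 = 13.07 V.
(Unloaded it would be 17.6 V; the load pulls it down.)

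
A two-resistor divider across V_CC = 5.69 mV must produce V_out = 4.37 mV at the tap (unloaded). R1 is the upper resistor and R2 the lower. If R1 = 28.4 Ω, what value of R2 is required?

The divider ratio is R2/(R1+R2) = 4.37/5.69 = 0.7680.
So R2 = R1 · V_out/(V_CC − V_out) = 28.4 × 4.37/(5.69 − 4.37) = 28.4 × 3.311 = 94.02 Ω.

R2 ≈ 94.0 Ω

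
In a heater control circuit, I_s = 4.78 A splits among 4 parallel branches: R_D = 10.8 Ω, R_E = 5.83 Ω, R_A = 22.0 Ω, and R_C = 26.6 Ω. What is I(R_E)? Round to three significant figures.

Total conductance ΣG = 1/10.8 + 1/5.83 + 1/22.0 + 1/26.6 = 0.3472 (units of 1/Ω).
R_E takes the fraction G_k/ΣG = 0.1715/0.3472 = 0.4941, so I = 4.78 × 0.4941 = 2.362 A.

I ≈ 2.36 A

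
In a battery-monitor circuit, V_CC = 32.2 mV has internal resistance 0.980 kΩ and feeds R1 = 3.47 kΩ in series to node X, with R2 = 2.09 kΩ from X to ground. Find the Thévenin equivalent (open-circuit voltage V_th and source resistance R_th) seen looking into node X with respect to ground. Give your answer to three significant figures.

V_th ≈ 10.3 mV, R_th ≈ 1.42 kΩ

R1' = 0.980 + 3.47 = 4.450 kΩ (source resistance + R1).
V_th is the unloaded tap voltage: V_CC · R2/(R1'+R2) = 32.2 × 0.3196 = 10.29 mV.
Zeroing V_CC shorts the top of R1' to ground, so R_th = R1' ‖ R2 = 1.422 kΩ.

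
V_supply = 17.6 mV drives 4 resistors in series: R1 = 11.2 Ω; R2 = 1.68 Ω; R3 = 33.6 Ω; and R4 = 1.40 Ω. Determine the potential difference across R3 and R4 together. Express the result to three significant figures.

V ≈ 12.9 mV

Total series resistance ΣR = 11.2 + 1.68 + 33.6 + 1.40 = 47.88 Ω.
R_{R3..R4} = 33.6 + 1.40 = 35.00 Ω.
By the voltage-divider rule, V = 17.6 × 35.00/47.88 = 12.87 mV.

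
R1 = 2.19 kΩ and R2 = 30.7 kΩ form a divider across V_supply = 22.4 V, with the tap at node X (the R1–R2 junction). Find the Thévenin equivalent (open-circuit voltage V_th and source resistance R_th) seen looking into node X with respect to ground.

V_th ≈ 20.9 V, R_th ≈ 2.04 kΩ

With X open, the divider is unloaded: V_th = 22.4 × 30.7/32.89 = 20.91 V.
Zeroing V_supply shorts the top of R1 to ground, so R_th = R1 ‖ R2 = 2.044 kΩ.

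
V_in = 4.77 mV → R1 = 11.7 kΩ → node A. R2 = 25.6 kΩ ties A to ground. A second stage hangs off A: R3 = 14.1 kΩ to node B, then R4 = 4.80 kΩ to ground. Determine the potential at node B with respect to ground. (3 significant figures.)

Node A sees R2 in parallel with the series input of stage 2, R3 + R4 = 18.90 kΩ.
R2 ‖ (R3+R4) = 10.87 kΩ.
First divider: V_A = V_in · 10.87/(11.7 + 10.87) = 2.298 mV.
Then the unloaded second divider: V_B = V_A × R4/(R3+R4) = 2.298 × 0.2540 = 0.5835 mV.

V_B ≈ 0.584 mV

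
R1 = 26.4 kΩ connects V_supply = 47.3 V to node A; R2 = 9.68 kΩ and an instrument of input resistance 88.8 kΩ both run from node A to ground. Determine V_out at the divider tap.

V_out ≈ 11.8 V

The load sits in parallel with R2, giving an effective lower resistance R2' = R2·R_L/(R2+R_L) = 8.729 kΩ.
Voltage divider with the loaded lower leg: V_out = 47.3 × 8.729/(26.4 + 8.729) = 47.3 × 0.2485 = 11.75 V.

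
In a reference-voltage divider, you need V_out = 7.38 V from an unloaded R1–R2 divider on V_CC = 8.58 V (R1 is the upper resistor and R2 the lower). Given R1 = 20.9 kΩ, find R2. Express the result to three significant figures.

R2 ≈ 129 kΩ

The divider ratio is R2/(R1+R2) = 7.38/8.58 = 0.8601.
So R2 = R1 · V_out/(V_CC − V_out) = 20.9 × 7.38/(8.58 − 7.38) = 20.9 × 6.150 = 128.5 kΩ.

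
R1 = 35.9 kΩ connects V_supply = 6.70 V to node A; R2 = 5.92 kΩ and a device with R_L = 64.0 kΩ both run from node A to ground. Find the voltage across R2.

The load sits in parallel with R2, giving an effective lower resistance R2' = R2·R_L/(R2+R_L) = 5.419 kΩ.
Voltage divider with the loaded lower leg: V_out = 6.70 × 5.419/(35.9 + 5.419) = 6.70 × 0.1311 = 0.8787 V.
(Unloaded it would be 0.948 V; the load pulls it down.)

V_out ≈ 0.879 V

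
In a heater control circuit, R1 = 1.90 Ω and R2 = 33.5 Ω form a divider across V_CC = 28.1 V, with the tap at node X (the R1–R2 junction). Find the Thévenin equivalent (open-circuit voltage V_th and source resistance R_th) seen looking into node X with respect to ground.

V_th is the unloaded tap voltage: V_CC · R2/(R1+R2) = 28.1 × 0.9463 = 26.59 V.
With V_CC suppressed (replaced by a short), R_th = R1 ‖ R2 = (1.900 × 33.5)/(1.900 + 33.5) = 1.798 Ω.

V_th ≈ 26.6 V, R_th ≈ 1.80 Ω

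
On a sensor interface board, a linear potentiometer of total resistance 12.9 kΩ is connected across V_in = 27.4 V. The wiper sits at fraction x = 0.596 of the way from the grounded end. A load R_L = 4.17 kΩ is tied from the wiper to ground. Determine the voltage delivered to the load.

The pot divides into 5.212 kΩ above the wiper and 7.688 kΩ below.
R_L loads the lower segment: effective lower R = 2.704 kΩ.
Then V_out = V_in · 2.704/(5.212 + 2.704) = 9.359 V.

V_out ≈ 9.36 V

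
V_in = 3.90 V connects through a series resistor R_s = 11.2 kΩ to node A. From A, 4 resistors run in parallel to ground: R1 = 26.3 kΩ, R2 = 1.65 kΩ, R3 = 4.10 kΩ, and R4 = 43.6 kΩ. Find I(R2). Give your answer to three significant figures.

Parallel bank: R_p = 1/(1/26.3 + 1/1.65 + 1/4.10 + 1/43.6) = 1.098 kΩ.
Node voltage V_A = V_in · R_p/(R_s + R_p) = 3.90 × 0.08927 = 0.3481 V.
I(R2) = V_A / R2 = 0.3481/1.65 = 0.2110 mA.
(Check via current divider: I_total = 0.3171 mA; share G_k/ΣG = 0.6653 → same result.)

I ≈ 0.211 mA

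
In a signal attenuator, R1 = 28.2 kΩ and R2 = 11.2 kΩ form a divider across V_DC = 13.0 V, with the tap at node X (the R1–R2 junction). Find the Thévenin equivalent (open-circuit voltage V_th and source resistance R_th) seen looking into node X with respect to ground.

V_th ≈ 3.70 V, R_th ≈ 8.02 kΩ

V_th is the unloaded tap voltage: V_DC · R2/(R1+R2) = 13.0 × 0.2843 = 3.695 V.
Zeroing V_DC shorts the top of R1 to ground, so R_th = R1 ‖ R2 = 8.016 kΩ.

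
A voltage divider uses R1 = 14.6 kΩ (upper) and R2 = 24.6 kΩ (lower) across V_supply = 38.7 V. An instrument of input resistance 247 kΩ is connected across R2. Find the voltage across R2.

V_out ≈ 23.4 V

First combine the lower leg with the load: R2 ‖ R_L = 22.37 kΩ.
Voltage divider with the loaded lower leg: V_out = 38.7 × 22.37/(14.6 + 22.37) = 38.7 × 0.6051 = 23.42 V.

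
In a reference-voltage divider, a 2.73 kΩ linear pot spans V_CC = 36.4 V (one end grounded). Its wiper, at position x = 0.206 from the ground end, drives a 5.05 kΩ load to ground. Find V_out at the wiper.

V_out ≈ 6.89 V

The pot divides into 2.168 kΩ above the wiper and 0.5624 kΩ below.
Lower segment in parallel with the load: 0.5624 ‖ 5.05 = 0.5060 kΩ.
Loaded-divider output: V_out = 36.4 × 0.1893 = 6.889 V.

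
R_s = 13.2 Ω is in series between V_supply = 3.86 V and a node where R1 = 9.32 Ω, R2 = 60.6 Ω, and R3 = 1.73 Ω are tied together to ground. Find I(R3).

Parallel bank: R_p = 1/(1/9.32 + 1/60.6 + 1/1.73) = 1.425 Ω.
V_A = 3.86 × 1.425/14.62 = 0.3761 V.
Branch current I = V_A/R3 = 0.3761/1.73 = 0.2174 A.

I ≈ 0.217 A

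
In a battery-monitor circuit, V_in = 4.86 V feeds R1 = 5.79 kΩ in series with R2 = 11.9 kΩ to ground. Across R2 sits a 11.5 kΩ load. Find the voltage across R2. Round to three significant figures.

R2 ‖ R_L = (11.9 × 11.5)/(11.9 + 11.5) = 5.848 kΩ.
Then V_out = V_in · R2'/(R1 + R2') = 4.86 × 5.848/11.64 = 2.442 V.

V_out ≈ 2.44 V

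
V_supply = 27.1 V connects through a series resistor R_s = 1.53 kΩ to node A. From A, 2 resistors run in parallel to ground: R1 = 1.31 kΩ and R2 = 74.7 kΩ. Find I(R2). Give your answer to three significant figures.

Combine the parallel branches: R_p = (1/1.31 + 1/74.7)⁻¹ = 1.287 kΩ.
V_A = 27.1 × 1.287/2.817 = 12.38 V.
Branch current I = V_A/R2 = 12.38/74.7 = 0.1658 mA.

I ≈ 0.166 mA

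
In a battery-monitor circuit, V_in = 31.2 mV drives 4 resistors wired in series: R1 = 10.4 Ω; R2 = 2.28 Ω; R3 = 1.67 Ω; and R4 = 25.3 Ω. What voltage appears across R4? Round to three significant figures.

V ≈ 19.9 mV

ΣR = 10.4 + 2.28 + 1.67 + 25.3 = 39.65 Ω.
By the voltage-divider rule, V = 31.2 × 25.30/39.65 = 19.91 mV.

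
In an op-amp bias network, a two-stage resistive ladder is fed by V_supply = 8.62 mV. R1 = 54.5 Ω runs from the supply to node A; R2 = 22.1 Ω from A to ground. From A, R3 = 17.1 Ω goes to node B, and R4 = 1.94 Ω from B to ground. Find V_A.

Looking into the second stage from A: R3 + R4 = 19.04 Ω appears in parallel with R2.
Effective lower resistance at A: R2 ‖ 19.04 = 10.23 Ω.
V_A = 8.62 × 10.23/(54.5 + 10.23) = 1.362 mV.

V_A ≈ 1.36 mV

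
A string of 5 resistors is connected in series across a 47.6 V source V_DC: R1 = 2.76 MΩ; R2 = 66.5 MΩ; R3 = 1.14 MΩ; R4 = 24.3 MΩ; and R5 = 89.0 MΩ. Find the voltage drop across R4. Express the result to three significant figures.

V ≈ 6.30 V

ΣR = 2.76 + 66.5 + 1.14 + 24.3 + 89.0 = 183.7 MΩ.
V = V_DC · R/ΣR = 47.6 × 0.1323 = 6.297 V.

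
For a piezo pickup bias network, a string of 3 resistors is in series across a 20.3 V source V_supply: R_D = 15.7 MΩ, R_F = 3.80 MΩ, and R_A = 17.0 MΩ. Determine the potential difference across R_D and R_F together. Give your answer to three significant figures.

Series total: ΣR = 15.7 + 3.80 + 17.0 = 36.50 MΩ.
R_{R_D..R_F} = 15.7 + 3.80 = 19.50 MΩ.
Voltage divider: V = V_supply · (19.50 / 36.50) = 20.3 × 0.5342 = 10.85 V.

V ≈ 10.8 V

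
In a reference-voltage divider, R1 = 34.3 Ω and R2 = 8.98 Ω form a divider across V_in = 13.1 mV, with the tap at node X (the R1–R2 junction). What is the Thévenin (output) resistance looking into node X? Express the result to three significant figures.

R_th ≈ 7.12 Ω

Zeroing V_in shorts the top of R1 to ground, so R_th = R1 ‖ R2 = 7.117 Ω.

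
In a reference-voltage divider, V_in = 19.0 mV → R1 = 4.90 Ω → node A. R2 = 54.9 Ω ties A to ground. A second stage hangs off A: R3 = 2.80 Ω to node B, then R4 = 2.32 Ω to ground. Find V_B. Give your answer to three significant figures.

V_B ≈ 4.21 mV

Node A sees R2 in parallel with the series input of stage 2, R3 + R4 = 5.120 Ω.
Effective lower resistance at A: R2 ‖ 5.120 = 4.683 Ω.
V_A = 19.0 × 4.683/(4.90 + 4.683) = 9.285 mV.
Then the unloaded second divider: V_B = V_A × R4/(R3+R4) = 9.285 × 0.4531 = 4.207 mV.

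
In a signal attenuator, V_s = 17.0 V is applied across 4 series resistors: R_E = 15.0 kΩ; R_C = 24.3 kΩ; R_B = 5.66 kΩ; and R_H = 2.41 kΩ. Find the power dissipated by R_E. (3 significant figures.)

The common current is I = 17.0/47.37 = 0.3589 mA.
P(R_E) = I²·R_E = (0.3589)² × 15.0 = 1.932 mW.

P ≈ 1.93 mW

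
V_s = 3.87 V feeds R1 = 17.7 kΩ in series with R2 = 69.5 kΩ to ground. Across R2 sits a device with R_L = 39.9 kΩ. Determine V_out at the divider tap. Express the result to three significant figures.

First combine the lower leg with the load: R2 ‖ R_L = 25.35 kΩ.
Then V_out = V_s · R2'/(R1 + R2') = 3.87 × 25.35/43.05 = 2.279 V.
(Unloaded it would be 3.08 V; the load pulls it down.)

V_out ≈ 2.28 V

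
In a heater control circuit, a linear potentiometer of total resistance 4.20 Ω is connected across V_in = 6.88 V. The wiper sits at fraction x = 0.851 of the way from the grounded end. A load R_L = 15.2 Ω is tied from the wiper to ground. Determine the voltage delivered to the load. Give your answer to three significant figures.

Split the track: R_lower = x·R_p = 3.574 Ω, R_upper = (1−x)·R_p = 0.6258 Ω.
(x·R_p) ‖ R_L = 2.894 Ω.
Then V_out = V_in · 2.894/(0.6258 + 2.894) = 5.657 V.

V_out ≈ 5.66 V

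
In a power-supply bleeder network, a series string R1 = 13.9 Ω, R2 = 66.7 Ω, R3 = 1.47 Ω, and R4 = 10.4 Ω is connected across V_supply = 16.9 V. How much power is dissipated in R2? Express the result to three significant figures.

P ≈ 2.23 W

The common current is I = 16.9/92.47 = 0.1828 A.
P = I²R = 0.03340 × 66.7 = 2.228 W.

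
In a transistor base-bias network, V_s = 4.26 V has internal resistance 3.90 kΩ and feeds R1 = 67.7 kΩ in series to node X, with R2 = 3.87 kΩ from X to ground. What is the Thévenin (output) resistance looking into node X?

R_th ≈ 3.67 kΩ

R1' = 3.90 + 67.7 = 71.60 kΩ (source resistance + R1).
Looking into X with the source shorted: R_th = R1'·R2/(R1'+R2) = 71.60 × 3.87/75.47 = 3.672 kΩ.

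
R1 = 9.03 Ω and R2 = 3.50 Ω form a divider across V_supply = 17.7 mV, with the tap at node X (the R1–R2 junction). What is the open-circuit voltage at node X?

Open-circuit (no load on X): V_th = V_supply · R2/(R1 + R2) = 17.7 × 3.50/(9.030 + 3.50) = 4.944 mV.

V_th ≈ 4.94 mV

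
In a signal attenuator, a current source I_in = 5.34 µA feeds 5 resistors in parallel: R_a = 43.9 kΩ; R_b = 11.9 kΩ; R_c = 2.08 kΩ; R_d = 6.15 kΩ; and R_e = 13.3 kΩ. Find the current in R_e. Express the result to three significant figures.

Conductances: ΣG = 1/43.9 + 1/11.9 + 1/2.08 + 1/6.15 + 1/13.3 = 0.8254 (1/kΩ).
By the current-divider rule, I = I_in · G_k/ΣG = 5.34 × 0.09110 = 0.4865 µA.

I ≈ 0.486 µA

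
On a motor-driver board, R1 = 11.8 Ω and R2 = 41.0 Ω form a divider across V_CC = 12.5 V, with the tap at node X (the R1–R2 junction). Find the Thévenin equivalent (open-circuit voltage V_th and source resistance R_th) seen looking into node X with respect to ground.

V_th ≈ 9.71 V, R_th ≈ 9.16 Ω

Open-circuit (no load on X): V_th = V_CC · R2/(R1 + R2) = 12.5 × 41.0/(11.80 + 41.0) = 9.706 V.
Looking into X with the source shorted: R_th = R1·R2/(R1+R2) = 11.80 × 41.0/52.80 = 9.163 Ω.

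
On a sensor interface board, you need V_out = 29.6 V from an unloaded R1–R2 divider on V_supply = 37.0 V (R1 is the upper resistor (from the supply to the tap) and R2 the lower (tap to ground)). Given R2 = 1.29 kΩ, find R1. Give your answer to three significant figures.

R1 ≈ 0.323 kΩ

V_out/V_supply = R2/(R1+R2) = 0.8000.
Rearranging, R1 = R2·(1−k)/k = 1.29 × 0.2500 = 0.3225 kΩ.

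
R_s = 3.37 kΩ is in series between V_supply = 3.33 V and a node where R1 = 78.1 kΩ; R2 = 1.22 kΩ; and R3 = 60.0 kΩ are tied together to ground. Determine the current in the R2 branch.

Combine the parallel branches: R_p = (1/78.1 + 1/1.22 + 1/60.0)⁻¹ = 1.178 kΩ.
V_A by voltage divider: V_A = 3.33 × 1.178/(3.37 + 1.178) = 0.8623 V.
Branch current I = V_A/R2 = 0.8623/1.22 = 0.7068 mA.
(Check via current divider: I_total = 0.7322 mA; share G_k/ΣG = 0.9653 → same result.)

I ≈ 0.707 mA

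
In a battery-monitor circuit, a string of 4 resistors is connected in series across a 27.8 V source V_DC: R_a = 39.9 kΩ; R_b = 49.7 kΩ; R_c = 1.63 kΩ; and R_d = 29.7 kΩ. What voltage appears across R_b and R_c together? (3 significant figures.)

V ≈ 11.8 V

Series total: ΣR = 39.9 + 49.7 + 1.63 + 29.7 = 120.9 kΩ.
R_{R_b..R_c} = 49.7 + 1.63 = 51.33 kΩ.
Voltage divider: V = V_DC · (51.33 / 120.9) = 27.8 × 0.4245 = 11.80 V.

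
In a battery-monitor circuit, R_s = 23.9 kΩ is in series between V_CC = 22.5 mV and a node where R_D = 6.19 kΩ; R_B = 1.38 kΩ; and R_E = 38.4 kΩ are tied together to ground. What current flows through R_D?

I ≈ 0.159 µA

Equivalent of the parallel group: R_p = 1.096 kΩ.
Node voltage V_A = V_CC · R_p/(R_s + R_p) = 22.5 × 0.04386 = 0.9867 mV.
I(R_D) = V_A / R_D = 0.9867/6.19 = 0.1594 µA.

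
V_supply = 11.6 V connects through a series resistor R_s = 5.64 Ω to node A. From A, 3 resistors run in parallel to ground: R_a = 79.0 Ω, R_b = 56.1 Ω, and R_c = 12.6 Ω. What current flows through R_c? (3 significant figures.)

I ≈ 0.568 A

Combine the parallel branches: R_p = (1/79.0 + 1/56.1 + 1/12.6)⁻¹ = 9.103 Ω.
Node voltage V_A = V_supply · R_p/(R_s + R_p) = 11.6 × 0.6175 = 7.163 V.
Branch current I = V_A/R_c = 7.163/12.6 = 0.5685 A.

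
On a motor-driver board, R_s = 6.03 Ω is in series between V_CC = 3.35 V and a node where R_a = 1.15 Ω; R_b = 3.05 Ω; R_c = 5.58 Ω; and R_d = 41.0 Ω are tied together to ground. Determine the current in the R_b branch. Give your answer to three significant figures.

Equivalent of the parallel group: R_p = 0.7138 Ω.
Node voltage V_A = V_CC · R_p/(R_s + R_p) = 3.35 × 0.1058 = 0.3546 V.
I(R_b) = V_A / R_b = 0.3546/3.05 = 0.1163 A.
(Equivalently: I_total = 0.4968 A, then current-divider fraction G_k/ΣG = 0.2340.)

I ≈ 0.116 A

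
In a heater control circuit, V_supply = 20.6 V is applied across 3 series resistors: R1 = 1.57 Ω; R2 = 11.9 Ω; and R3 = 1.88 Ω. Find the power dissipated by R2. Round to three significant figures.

Series current I = V_supply/ΣR = 20.6/15.35 = 1.342 A.
P(R2) = I²·R2 = (1.342)² × 11.9 = 21.43 W.

P ≈ 21.4 W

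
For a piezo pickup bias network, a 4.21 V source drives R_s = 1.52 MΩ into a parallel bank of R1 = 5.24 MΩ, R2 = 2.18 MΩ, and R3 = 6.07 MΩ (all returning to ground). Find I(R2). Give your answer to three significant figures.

I ≈ 0.863 µA

Equivalent of the parallel group: R_p = 1.228 MΩ.
Node voltage V_A = V_in · R_p/(R_s + R_p) = 4.21 × 0.4469 = 1.881 V.
I(R2) = V_A / R2 = 1.881/2.18 = 0.8630 µA.
(Equivalently: I_total = 1.532 µA, then current-divider fraction G_k/ΣG = 0.5633.)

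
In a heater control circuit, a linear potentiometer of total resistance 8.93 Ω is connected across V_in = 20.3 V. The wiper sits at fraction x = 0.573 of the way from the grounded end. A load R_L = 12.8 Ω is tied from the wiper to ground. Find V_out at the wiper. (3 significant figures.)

The pot divides into 3.813 Ω above the wiper and 5.117 Ω below.
R_L loads the lower segment: effective lower R = 3.656 Ω.
Then V_out = V_in · 3.656/(3.813 + 3.656) = 9.936 V.
(Unloaded: V_out = x·V_in = 11.6 V.)

V_out ≈ 9.94 V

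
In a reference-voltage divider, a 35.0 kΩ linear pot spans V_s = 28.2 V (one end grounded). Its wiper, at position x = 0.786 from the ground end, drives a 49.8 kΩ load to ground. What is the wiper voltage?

Split the track: R_lower = x·R_p = 27.51 kΩ, R_upper = (1−x)·R_p = 7.490 kΩ.
R_L loads the lower segment: effective lower R = 17.72 kΩ.
Loaded-divider output: V_out = 28.2 × 0.7029 = 19.82 V.
(Unloaded: V_out = x·V_s = 22.2 V.)

V_out ≈ 19.8 V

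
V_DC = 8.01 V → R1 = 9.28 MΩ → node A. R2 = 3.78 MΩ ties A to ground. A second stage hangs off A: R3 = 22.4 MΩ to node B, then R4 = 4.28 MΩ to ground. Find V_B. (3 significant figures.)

Node A sees R2 in parallel with the series input of stage 2, R3 + R4 = 26.68 MΩ.
Effective lower resistance at A: R2 ‖ 26.68 = 3.311 MΩ.
First divider: V_A = V_DC · 3.311/(9.28 + 3.311) = 2.106 V.
V_B = V_A × 0.1604 = 0.3379 V.

V_B ≈ 0.338 V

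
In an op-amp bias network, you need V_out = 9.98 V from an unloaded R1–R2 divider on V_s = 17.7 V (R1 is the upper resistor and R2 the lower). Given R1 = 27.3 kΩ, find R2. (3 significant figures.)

R2 ≈ 35.3 kΩ

The divider ratio is R2/(R1+R2) = 9.98/17.7 = 0.5638.
Rearranging, R2 = R1·k/(1−k) = 27.3 × 1.293 = 35.29 kΩ.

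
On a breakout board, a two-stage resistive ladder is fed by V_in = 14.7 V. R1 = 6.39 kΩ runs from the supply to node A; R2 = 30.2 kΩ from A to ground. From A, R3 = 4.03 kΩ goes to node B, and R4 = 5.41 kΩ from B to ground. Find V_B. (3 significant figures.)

V_B ≈ 4.46 V

The second stage (R3 + R4 = 9.440 kΩ) loads node A in parallel with R2.
R2 ‖ (R3+R4) = 7.192 kΩ.
So V_A = 14.7 × 0.5295 = 7.784 V.
Stage 2 is unloaded, so V_B = V_A · R4/(R3+R4) = 7.784 × 5.41/9.440 = 4.461 V.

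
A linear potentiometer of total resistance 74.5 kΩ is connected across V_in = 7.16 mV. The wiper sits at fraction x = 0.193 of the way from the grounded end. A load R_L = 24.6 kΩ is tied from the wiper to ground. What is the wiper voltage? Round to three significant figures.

V_out ≈ 0.939 mV

Split the track: R_lower = x·R_p = 14.38 kΩ, R_upper = (1−x)·R_p = 60.12 kΩ.
(x·R_p) ‖ R_L = 9.075 kΩ.
Loaded-divider output: V_out = 7.16 × 0.1311 = 0.9390 mV.
(Unloaded: V_out = x·V_in = 1.38 mV.)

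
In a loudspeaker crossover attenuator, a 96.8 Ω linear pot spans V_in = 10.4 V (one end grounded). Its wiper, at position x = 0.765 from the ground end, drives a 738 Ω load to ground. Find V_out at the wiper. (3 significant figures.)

V_out ≈ 7.77 V

Split the track: R_lower = x·R_p = 74.05 Ω, R_upper = (1−x)·R_p = 22.75 Ω.
Lower segment in parallel with the load: 74.05 ‖ 738 = 67.30 Ω.
Then V_out = V_in · 67.30/(22.75 + 67.30) = 7.773 V.
(Unloaded: V_out = x·V_in = 7.96 V.)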